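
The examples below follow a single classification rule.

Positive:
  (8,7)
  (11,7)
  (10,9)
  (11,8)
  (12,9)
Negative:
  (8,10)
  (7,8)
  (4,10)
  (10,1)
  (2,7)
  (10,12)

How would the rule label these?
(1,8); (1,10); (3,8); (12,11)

Negative, Negative, Negative, Positive

The classifier is using: first > second AND sum ≥ 14.
(1,8): Negative (1 < 8, 1+8 = 9).
(1,10): Negative (1 < 10, 1+10 = 11).
(3,8): Negative (3 < 8, 3+8 = 11).
(12,11): Positive (12 > 11, 12+11 = 23).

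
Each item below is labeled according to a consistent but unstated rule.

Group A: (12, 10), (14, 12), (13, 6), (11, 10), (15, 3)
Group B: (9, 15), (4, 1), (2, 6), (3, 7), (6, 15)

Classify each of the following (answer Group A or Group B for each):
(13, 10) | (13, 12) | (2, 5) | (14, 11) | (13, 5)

Group A, Group A, Group B, Group A, Group A

The classifier is using: first ≥ 10.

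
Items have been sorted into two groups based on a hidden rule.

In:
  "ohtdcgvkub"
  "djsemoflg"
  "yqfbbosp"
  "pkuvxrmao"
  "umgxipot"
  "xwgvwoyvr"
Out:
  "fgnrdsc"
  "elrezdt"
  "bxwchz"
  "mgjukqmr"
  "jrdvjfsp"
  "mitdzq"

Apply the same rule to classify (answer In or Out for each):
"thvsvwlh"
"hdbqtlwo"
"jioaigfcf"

'In' ⟺ contains 'o'.
"thvsvwlh": no 'o', does not satisfy this → Out. "hdbqtlwo": has 'o', matches → In. "jioaigfcf": has 'o', matches → In.

Out, In, In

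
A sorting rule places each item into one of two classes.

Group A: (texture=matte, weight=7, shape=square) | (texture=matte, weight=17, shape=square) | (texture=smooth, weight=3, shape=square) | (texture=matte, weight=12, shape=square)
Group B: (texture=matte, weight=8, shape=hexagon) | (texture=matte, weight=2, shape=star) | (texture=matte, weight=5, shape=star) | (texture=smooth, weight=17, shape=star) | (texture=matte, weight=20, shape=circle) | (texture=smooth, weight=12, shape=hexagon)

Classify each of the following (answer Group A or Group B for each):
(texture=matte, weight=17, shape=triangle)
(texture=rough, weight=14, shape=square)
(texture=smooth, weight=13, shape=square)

Group B, Group A, Group A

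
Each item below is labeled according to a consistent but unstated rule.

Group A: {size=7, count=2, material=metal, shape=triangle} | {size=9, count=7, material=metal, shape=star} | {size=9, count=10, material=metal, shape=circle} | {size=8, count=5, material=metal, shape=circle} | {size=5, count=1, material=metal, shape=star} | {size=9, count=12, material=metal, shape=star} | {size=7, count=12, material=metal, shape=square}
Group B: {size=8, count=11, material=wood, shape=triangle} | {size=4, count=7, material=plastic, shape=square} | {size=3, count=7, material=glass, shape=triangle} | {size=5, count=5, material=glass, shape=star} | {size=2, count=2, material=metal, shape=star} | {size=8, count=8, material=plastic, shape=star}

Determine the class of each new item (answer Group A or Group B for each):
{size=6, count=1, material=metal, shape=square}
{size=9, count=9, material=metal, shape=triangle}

Every 'Group A' example satisfies: material is metal AND size ≥ 3. None of the 'Group B' examples do.
{size=6, count=1, material=metal, shape=square} → material is metal, size = 6 → Group A.
{size=9, count=9, material=metal, shape=triangle} → material is metal, size = 9 → Group A.

Group A, Group A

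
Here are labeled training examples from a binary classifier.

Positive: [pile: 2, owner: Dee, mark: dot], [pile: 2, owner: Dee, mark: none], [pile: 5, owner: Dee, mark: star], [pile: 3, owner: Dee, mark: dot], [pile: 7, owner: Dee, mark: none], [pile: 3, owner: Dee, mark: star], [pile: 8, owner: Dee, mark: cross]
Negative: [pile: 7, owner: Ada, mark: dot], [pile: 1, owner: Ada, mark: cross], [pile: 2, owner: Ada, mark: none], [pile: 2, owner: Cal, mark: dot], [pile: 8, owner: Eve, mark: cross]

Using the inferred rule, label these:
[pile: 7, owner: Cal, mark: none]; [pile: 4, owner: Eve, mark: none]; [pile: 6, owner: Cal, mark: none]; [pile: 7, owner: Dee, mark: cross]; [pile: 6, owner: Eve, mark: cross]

Looking at the examples, the only property every 'Positive' case has and every 'Negative' case lacks is: owner is Dee.
[pile: 7, owner: Cal, mark: none]: owner is Cal — doesn't match, so Negative. [pile: 4, owner: Eve, mark: none]: owner is Eve — doesn't match, so Negative. [pile: 6, owner: Cal, mark: none]: owner is Cal — doesn't match, so Negative. [pile: 7, owner: Dee, mark: cross]: owner is Dee — meets the rule, so Positive. [pile: 6, owner: Eve, mark: cross]: owner is Eve — doesn't match, so Negative.

Negative, Negative, Negative, Positive, Negative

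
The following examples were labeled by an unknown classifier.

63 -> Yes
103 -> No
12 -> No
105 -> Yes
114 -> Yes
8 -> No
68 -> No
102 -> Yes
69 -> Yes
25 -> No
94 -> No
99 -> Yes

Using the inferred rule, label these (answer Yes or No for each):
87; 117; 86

Yes, Yes, No

Every 'Yes' example satisfies: multiple of 3 AND at least 25. None of the 'No' examples do.
87 — 87 = 3·29, 87 ≥ 25, hence Yes. 117 — 117 = 3·39, 117 ≥ 25, hence Yes. 86 — 86 = 3·28 + 2, 86 ≥ 25, hence No.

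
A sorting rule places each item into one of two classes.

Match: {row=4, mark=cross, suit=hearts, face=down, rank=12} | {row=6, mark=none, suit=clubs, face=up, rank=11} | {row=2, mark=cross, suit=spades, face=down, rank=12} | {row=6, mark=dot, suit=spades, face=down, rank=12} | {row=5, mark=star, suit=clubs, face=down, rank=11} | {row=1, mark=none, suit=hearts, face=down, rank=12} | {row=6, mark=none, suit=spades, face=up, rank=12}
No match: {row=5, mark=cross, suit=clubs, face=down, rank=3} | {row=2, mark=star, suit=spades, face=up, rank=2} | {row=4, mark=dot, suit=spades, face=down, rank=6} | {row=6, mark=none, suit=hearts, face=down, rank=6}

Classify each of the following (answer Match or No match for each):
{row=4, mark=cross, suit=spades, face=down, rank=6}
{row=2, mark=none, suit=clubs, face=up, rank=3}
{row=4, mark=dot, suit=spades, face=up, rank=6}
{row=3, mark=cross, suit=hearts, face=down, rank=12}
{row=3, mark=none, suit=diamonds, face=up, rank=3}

No match, No match, No match, Match, No match

Rule: rank ≥ 11. This holds for each 'Match' example and fails for each 'No match' one.
{row=4, mark=cross, suit=spades, face=down, rank=6}: rank = 6, fails this test → No match.
{row=2, mark=none, suit=clubs, face=up, rank=3}: rank = 3, fails this test → No match.
{row=4, mark=dot, suit=spades, face=up, rank=6}: rank = 6, fails this test → No match.
{row=3, mark=cross, suit=hearts, face=down, rank=12}: rank = 12, qualifies → Match.
{row=3, mark=none, suit=diamonds, face=up, rank=3}: rank = 3, fails this test → No match.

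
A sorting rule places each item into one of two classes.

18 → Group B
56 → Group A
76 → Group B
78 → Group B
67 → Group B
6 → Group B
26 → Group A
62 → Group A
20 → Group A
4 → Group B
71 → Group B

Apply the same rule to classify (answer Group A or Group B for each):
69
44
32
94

Rule: ≡ 2 (mod 6). This holds for each 'Group A' example and fails for each 'Group B' one.
69 — 69 mod 6 = 3, hence Group B.
44 — 44 mod 6 = 2, hence Group A.
32 — 32 mod 6 = 2, hence Group A.
94 — 94 mod 6 = 4, hence Group B.

Group B, Group A, Group A, Group B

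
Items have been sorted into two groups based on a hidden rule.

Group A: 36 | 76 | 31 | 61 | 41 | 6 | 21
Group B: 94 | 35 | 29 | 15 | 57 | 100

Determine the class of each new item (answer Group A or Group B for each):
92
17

Group B, Group B

Comparing the two groups points to one rule — ≡ 1 (mod 5).
92: Group B (92 mod 5 = 2). 17: Group B (17 mod 5 = 2).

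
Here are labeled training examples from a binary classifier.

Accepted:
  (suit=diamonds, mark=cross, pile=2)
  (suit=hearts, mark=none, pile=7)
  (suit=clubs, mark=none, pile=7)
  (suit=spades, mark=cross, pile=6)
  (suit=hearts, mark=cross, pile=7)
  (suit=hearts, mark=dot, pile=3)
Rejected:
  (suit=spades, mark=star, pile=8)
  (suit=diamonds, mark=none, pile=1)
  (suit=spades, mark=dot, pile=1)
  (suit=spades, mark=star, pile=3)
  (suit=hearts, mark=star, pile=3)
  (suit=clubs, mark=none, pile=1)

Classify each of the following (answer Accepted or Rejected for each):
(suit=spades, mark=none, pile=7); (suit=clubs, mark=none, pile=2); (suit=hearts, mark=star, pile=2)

Accepted, Accepted, Rejected

The rule appears to be: mark is not star AND pile ≥ 2.
(suit=spades, mark=none, pile=7): mark is none, pile = 7, has this property → Accepted. (suit=clubs, mark=none, pile=2): mark is none, pile = 2, has this property → Accepted. (suit=hearts, mark=star, pile=2): mark is star, pile = 2, does not fit → Rejected.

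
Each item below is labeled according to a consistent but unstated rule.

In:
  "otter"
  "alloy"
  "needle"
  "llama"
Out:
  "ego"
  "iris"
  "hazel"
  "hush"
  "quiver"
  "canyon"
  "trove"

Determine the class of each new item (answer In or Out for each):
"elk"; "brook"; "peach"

Out, In, Out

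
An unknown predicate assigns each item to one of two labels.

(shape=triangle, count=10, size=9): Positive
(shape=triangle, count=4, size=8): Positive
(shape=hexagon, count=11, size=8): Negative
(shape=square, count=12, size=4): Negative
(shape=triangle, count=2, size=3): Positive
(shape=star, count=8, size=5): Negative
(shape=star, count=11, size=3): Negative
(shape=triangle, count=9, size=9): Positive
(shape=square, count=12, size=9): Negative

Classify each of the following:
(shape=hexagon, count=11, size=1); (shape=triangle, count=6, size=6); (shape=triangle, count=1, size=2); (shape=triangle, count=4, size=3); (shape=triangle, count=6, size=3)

Negative, Positive, Positive, Positive, Positive

The common property of the 'Positive' items is: shape is triangle. No 'Negative' item has it.
(shape=hexagon, count=11, size=1): shape is hexagon, does not satisfy this → Negative. (shape=triangle, count=6, size=6): shape is triangle, qualifies → Positive. (shape=triangle, count=1, size=2): shape is triangle, qualifies → Positive. (shape=triangle, count=4, size=3): shape is triangle, qualifies → Positive. (shape=triangle, count=6, size=3): shape is triangle, qualifies → Positive.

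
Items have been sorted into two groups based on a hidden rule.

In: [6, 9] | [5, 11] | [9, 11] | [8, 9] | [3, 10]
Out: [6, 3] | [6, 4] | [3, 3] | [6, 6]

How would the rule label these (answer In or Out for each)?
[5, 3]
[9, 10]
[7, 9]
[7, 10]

A rule that fits every label: first < second — true of each 'In' example, false of each 'Out' one.
[5, 3] — 5 > 3, hence Out.
[9, 10] — 9 < 10, hence In.
[7, 9] — 7 < 9, hence In.
[7, 10] — 7 < 10, hence In.

Out, In, In, In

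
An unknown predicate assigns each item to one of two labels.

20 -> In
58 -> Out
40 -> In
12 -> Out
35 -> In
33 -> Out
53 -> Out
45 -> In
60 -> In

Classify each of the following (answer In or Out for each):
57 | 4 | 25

Comparing the two groups points to one rule — multiple of 5.
57: 57 = 5·11 + 2, does not fit → Out. 4: 4 = 5·0 + 4, does not fit → Out. 25: 25 = 5·5, meets the rule → In.

Out, Out, In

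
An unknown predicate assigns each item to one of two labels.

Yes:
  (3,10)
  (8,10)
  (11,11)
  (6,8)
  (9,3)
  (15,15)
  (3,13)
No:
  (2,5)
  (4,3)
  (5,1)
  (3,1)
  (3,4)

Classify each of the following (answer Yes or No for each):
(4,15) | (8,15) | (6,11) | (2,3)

Every 'Yes' example satisfies: sum ≥ 12. None of the 'No' examples do.
(4,15): 4+15 = 19 — checks out, so Yes. (8,15): 8+15 = 23 — checks out, so Yes. (6,11): 6+11 = 17 — checks out, so Yes. (2,3): 2+3 = 5 — fails the rule, so No.

Yes, Yes, Yes, No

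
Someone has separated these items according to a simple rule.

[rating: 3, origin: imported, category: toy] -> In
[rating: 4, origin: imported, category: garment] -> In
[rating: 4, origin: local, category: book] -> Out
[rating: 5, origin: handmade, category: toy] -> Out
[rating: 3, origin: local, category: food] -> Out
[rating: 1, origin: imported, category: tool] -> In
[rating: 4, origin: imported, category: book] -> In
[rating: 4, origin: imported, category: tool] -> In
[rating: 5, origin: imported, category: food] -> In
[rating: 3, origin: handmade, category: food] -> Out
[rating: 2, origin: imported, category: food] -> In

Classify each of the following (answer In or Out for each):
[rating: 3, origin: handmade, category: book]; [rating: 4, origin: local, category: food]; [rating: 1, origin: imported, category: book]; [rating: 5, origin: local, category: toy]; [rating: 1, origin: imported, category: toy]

The simplest hypothesis consistent with all the labels is: origin is imported.
[rating: 3, origin: handmade, category: book]: origin is handmade, does not fit → Out.
[rating: 4, origin: local, category: food]: origin is local, does not fit → Out.
[rating: 1, origin: imported, category: book]: origin is imported, has this property → In.
[rating: 5, origin: local, category: toy]: origin is local, does not fit → Out.
[rating: 1, origin: imported, category: toy]: origin is imported, has this property → In.

Out, Out, In, Out, In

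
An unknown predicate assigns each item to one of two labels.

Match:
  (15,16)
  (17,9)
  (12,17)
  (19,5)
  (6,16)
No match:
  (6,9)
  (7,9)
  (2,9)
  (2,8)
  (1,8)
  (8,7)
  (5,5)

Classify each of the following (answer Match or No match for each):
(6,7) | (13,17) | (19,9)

The pattern is that an item is 'Match' exactly when: sum ≥ 22.
(6,7): No match (6+7 = 13). (13,17): Match (13+17 = 30). (19,9): Match (19+9 = 28).

No match, Match, Match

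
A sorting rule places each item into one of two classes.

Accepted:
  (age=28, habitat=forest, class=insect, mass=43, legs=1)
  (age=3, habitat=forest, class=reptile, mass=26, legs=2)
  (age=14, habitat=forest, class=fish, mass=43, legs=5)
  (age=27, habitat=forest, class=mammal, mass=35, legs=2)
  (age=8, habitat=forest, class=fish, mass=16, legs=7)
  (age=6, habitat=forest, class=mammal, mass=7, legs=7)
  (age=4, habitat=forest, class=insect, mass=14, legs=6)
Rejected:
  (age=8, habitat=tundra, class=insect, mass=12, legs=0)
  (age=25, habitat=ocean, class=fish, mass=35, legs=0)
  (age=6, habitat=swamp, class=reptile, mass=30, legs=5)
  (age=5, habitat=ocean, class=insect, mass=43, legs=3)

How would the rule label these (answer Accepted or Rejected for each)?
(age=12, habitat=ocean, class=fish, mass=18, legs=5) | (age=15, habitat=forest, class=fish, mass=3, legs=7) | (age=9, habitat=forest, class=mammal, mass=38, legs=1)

Rejected, Accepted, Accepted

One predicate separates the groups cleanly: habitat is forest.
Rejected: (age=12, habitat=ocean, class=fish, mass=18, legs=5), since habitat is ocean.
Accepted: (age=15, habitat=forest, class=fish, mass=3, legs=7), since habitat is forest.
Accepted: (age=9, habitat=forest, class=mammal, mass=38, legs=1), since habitat is forest.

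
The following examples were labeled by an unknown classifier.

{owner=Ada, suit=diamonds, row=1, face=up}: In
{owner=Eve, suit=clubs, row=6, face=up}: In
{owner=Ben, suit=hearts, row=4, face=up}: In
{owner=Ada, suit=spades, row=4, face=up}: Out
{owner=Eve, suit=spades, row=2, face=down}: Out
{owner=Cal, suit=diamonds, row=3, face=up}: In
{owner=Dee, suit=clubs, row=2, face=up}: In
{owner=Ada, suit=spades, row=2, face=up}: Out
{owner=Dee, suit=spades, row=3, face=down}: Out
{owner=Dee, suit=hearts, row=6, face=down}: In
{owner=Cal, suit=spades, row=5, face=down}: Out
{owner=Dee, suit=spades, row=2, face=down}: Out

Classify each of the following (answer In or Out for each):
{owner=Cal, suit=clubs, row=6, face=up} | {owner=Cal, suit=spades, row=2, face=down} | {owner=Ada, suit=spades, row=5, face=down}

In, Out, Out

Rule: suit is not spades. This holds for each 'In' example and fails for each 'Out' one.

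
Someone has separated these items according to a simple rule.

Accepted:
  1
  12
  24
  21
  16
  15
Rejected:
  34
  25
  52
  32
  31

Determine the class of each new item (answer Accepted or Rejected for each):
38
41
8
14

Rejected, Rejected, Accepted, Accepted

The simplest hypothesis consistent with all the labels is: at most 24.
Rejected: 38, since 38 > 24.
Rejected: 41, since 41 > 24.
Accepted: 8, since 8 ≤ 24.
Accepted: 14, since 14 ≤ 24.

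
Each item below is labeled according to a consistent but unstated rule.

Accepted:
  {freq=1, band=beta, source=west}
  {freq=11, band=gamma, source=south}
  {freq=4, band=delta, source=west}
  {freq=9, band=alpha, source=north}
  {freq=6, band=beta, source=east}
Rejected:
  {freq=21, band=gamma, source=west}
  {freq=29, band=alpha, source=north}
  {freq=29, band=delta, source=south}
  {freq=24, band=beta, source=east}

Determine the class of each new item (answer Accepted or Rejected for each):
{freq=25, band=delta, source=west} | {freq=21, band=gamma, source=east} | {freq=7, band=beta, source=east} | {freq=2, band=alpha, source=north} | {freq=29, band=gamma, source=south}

All 'Accepted' examples share one property — freq ≤ 11 — and every 'Rejected' example lacks it.

Rejected, Rejected, Accepted, Accepted, Rejected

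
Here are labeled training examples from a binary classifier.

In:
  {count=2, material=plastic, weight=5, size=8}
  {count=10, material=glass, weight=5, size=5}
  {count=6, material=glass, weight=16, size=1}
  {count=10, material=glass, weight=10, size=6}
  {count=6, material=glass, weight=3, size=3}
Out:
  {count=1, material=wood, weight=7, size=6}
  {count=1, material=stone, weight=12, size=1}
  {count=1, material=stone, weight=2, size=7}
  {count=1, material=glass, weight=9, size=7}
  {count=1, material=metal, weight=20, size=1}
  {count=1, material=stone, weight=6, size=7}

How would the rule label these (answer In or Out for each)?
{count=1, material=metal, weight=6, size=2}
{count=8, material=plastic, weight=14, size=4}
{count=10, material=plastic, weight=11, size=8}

The simplest hypothesis consistent with all the labels is: count ≥ 2.

Out, In, In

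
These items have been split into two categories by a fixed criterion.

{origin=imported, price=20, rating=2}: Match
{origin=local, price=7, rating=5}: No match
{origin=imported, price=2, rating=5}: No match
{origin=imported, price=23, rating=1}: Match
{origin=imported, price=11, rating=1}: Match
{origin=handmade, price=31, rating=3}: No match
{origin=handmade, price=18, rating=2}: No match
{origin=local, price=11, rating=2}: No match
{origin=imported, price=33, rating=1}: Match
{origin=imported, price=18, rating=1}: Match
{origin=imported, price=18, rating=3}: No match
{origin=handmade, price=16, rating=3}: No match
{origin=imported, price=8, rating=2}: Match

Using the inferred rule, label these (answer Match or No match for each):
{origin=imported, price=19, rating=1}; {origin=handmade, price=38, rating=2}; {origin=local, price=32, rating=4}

Match, No match, No match

All 'Match' examples share one property — origin is imported AND rating ≤ 2 — and every 'No match' example lacks it.
{origin=imported, price=19, rating=1}: Match (origin is imported, rating = 1).
{origin=handmade, price=38, rating=2}: No match (origin is handmade, rating = 2).
{origin=local, price=32, rating=4}: No match (origin is local, rating = 4).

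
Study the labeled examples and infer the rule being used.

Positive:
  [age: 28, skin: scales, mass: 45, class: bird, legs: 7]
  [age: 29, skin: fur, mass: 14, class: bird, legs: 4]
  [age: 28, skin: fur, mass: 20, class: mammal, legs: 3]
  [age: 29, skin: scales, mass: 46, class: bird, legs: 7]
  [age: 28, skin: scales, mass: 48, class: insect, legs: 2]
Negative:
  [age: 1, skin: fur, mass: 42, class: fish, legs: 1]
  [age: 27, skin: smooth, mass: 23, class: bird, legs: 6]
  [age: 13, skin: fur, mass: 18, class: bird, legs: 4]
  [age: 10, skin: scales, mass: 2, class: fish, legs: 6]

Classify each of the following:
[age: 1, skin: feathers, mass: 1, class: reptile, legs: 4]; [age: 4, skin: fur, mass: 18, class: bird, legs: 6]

Negative, Negative

The rule appears to be: age ≥ 28.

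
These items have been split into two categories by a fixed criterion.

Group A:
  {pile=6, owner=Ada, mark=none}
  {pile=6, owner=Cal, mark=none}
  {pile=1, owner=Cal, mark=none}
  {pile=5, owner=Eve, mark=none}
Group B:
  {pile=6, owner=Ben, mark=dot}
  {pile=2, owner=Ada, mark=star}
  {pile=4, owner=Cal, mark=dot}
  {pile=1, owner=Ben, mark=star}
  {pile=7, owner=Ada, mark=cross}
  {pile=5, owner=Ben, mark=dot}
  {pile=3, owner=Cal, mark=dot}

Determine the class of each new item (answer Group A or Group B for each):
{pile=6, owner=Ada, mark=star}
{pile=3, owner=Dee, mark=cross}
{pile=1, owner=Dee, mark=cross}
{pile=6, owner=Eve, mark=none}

The distinguishing property — mark is none — holds for all the 'Group A' cases and none of the 'Group B' cases.
Group B: {pile=6, owner=Ada, mark=star}, since mark is star.
Group B: {pile=3, owner=Dee, mark=cross}, since mark is cross.
Group B: {pile=1, owner=Dee, mark=cross}, since mark is cross.
Group A: {pile=6, owner=Eve, mark=none}, since mark is none.

Group B, Group B, Group B, Group A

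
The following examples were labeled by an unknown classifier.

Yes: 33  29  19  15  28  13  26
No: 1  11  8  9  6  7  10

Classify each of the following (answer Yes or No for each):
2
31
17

All 'Yes' examples share one property — at least 13 — and every 'No' example lacks it.
2: No (2 < 13). 31: Yes (31 ≥ 13). 17: Yes (17 ≥ 13).

No, Yes, Yes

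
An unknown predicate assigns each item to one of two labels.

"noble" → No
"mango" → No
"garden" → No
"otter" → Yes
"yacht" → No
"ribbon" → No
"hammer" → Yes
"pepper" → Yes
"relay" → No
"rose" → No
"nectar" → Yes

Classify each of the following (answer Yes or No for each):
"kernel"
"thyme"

No, No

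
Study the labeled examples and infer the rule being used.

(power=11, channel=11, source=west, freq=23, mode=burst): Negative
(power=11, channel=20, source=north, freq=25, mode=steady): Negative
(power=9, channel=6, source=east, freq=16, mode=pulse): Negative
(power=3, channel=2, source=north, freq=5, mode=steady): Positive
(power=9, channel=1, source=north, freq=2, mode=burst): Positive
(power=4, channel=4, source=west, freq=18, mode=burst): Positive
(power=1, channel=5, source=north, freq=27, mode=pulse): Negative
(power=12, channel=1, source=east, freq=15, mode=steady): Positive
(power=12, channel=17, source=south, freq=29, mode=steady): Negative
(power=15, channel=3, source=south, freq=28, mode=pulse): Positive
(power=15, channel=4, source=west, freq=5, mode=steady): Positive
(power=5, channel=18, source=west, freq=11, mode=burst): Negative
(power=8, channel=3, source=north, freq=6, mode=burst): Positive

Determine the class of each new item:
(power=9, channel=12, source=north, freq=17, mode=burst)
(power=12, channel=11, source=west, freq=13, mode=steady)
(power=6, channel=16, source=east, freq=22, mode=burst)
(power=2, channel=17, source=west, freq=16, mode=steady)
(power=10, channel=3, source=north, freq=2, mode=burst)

Rule: channel ≤ 4. This holds for each 'Positive' example and fails for each 'Negative' one.

Negative, Negative, Negative, Negative, Positive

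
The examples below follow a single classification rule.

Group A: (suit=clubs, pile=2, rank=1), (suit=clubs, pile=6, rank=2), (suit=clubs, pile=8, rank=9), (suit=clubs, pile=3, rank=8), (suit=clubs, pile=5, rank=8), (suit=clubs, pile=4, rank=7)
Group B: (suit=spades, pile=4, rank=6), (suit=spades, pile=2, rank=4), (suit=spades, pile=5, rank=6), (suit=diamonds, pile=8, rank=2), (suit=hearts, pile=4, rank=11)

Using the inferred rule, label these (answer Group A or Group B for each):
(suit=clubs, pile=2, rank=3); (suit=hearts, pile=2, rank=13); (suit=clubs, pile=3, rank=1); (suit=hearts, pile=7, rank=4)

Group A, Group B, Group A, Group B

Rule: suit is clubs. This holds for each 'Group A' example and fails for each 'Group B' one.
(suit=clubs, pile=2, rank=3): suit is clubs, checks out → Group A. (suit=hearts, pile=2, rank=13): suit is hearts, does not fit → Group B. (suit=clubs, pile=3, rank=1): suit is clubs, checks out → Group A. (suit=hearts, pile=7, rank=4): suit is hearts, does not fit → Group B.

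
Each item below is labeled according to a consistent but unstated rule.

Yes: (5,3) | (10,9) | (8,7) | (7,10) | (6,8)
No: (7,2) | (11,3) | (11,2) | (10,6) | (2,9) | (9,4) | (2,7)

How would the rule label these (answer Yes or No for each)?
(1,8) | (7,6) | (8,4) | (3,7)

One predicate separates the groups cleanly: |first − second| ≤ 3.
(1,8): |1−8| = 7, does not satisfy this → No. (7,6): |7−6| = 1, fits → Yes. (8,4): |8−4| = 4, does not satisfy this → No. (3,7): |3−7| = 4, does not satisfy this → No.

No, Yes, No, No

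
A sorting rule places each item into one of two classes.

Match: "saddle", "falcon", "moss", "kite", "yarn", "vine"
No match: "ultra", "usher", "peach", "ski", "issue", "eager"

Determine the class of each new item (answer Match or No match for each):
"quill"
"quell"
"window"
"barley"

No match, No match, Match, Match

Checking candidate rules against both groups, what survives is: even length.
No match: "quill", since length 5. No match: "quell", since length 5. Match: "window", since length 6. Match: "barley", since length 6.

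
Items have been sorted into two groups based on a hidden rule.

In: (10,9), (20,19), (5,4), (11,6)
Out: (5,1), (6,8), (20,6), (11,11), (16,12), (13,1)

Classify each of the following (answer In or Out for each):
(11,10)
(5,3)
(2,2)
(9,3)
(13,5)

In, Out, Out, Out, Out

One predicate separates the groups cleanly: sum is odd.
(11,10): 11+10 = 21, matches → In.
(5,3): 5+3 = 8, does not fit → Out.
(2,2): 2+2 = 4, does not fit → Out.
(9,3): 9+3 = 12, does not fit → Out.
(13,5): 13+5 = 18, does not fit → Out.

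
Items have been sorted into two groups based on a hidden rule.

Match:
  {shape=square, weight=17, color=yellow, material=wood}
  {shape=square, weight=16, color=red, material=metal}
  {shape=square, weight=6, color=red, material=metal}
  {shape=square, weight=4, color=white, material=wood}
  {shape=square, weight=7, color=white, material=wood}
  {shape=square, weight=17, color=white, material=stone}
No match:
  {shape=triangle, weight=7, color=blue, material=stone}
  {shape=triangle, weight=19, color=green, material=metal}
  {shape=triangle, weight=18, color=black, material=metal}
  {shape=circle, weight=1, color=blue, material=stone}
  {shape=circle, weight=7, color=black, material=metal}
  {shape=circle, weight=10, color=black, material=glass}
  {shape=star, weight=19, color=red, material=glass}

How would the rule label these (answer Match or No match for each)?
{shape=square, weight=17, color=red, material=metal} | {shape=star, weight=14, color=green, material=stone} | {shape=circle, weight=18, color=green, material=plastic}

Match, No match, No match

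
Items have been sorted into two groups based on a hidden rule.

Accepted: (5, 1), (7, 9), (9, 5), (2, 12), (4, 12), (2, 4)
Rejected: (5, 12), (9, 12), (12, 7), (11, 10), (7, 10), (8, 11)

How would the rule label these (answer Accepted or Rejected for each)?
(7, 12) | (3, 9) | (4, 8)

The simplest hypothesis consistent with all the labels is: sum is even.

Rejected, Accepted, Accepted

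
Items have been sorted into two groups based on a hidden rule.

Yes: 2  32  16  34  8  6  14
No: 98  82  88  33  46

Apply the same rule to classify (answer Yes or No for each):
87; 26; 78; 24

The classifier is using: even AND at most 34.
87 — 87 is odd, 87 > 34, hence No. 26 — 26 is even, 26 ≤ 34, hence Yes. 78 — 78 is even, 78 > 34, hence No. 24 — 24 is even, 24 ≤ 34, hence Yes.

No, Yes, No, Yes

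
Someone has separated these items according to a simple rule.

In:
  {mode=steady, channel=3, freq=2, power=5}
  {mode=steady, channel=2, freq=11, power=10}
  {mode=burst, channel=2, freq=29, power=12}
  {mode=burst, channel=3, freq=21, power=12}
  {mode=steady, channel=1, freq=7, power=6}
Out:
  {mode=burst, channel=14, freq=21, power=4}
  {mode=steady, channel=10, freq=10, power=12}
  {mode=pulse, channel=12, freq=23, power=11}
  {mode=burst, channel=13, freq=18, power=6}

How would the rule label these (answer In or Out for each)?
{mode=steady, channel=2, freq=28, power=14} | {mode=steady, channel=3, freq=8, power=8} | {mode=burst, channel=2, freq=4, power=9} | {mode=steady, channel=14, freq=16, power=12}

All 'In' examples share one property — channel ≤ 3 — and every 'Out' example lacks it.

In, In, In, Out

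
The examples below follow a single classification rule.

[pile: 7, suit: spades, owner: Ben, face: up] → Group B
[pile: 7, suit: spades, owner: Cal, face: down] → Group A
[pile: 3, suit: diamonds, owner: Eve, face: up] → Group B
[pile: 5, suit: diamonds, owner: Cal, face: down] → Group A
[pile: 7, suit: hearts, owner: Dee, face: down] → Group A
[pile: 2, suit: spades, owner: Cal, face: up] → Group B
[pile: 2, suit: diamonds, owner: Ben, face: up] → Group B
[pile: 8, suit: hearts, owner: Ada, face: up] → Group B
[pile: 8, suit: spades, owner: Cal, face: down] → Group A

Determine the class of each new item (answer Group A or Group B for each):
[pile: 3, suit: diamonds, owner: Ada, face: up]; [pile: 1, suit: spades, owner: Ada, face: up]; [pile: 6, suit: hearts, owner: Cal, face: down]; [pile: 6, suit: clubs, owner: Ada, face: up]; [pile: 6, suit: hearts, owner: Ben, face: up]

Looking at the examples, the only property every 'Group A' case has and every 'Group B' case lacks is: face is down.
[pile: 3, suit: diamonds, owner: Ada, face: up]: face is up — does not satisfy this, so Group B. [pile: 1, suit: spades, owner: Ada, face: up]: face is up — does not satisfy this, so Group B. [pile: 6, suit: hearts, owner: Cal, face: down]: face is down — meets the rule, so Group A. [pile: 6, suit: clubs, owner: Ada, face: up]: face is up — does not satisfy this, so Group B. [pile: 6, suit: hearts, owner: Ben, face: up]: face is up — does not satisfy this, so Group B.

Group B, Group B, Group A, Group B, Group B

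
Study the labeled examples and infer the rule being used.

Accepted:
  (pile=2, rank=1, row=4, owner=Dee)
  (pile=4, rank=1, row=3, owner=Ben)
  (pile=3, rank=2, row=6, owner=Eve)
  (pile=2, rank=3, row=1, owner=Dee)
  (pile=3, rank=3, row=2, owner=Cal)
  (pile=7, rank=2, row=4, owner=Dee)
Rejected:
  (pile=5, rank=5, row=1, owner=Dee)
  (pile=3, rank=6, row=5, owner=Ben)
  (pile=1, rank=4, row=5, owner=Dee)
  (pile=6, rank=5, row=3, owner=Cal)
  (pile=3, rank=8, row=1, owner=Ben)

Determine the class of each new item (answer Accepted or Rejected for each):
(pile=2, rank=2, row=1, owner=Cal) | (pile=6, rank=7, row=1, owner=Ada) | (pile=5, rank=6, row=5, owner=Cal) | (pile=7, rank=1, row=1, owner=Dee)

Accepted, Rejected, Rejected, Accepted

One predicate separates the groups cleanly: rank ≤ 3.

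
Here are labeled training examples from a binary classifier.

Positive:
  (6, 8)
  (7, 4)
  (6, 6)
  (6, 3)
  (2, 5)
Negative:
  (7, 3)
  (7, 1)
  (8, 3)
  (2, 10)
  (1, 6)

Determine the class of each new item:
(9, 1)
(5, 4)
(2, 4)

The classifier is using: |first − second| ≤ 3.

Negative, Positive, Positive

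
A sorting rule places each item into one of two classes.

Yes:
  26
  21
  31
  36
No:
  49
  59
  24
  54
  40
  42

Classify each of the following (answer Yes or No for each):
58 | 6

No, Yes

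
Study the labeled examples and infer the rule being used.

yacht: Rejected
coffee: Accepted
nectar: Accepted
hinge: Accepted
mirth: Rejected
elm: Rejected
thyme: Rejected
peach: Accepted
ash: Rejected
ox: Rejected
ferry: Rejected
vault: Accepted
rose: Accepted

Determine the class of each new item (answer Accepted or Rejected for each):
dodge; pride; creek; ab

Every 'Accepted' example satisfies: has ≥ 2 vowels. None of the 'Rejected' examples do.
dodge: 2 vowels — matches, so Accepted. pride: 2 vowels — matches, so Accepted. creek: 2 vowels — matches, so Accepted. ab: 1 vowel — does not pass, so Rejected.

Accepted, Accepted, Accepted, Rejected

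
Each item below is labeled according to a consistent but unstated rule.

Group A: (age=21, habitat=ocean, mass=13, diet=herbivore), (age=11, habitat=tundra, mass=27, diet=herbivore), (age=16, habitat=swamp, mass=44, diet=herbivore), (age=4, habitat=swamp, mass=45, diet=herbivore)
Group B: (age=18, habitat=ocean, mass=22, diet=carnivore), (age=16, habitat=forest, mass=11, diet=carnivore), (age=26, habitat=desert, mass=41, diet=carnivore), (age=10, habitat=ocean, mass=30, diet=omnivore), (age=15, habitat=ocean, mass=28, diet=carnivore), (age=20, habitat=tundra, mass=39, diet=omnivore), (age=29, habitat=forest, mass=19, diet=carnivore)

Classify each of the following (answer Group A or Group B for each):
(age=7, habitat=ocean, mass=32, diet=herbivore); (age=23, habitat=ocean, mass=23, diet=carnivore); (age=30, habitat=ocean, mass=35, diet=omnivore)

The common property of the 'Group A' items is: diet is herbivore. No 'Group B' item has it.

Group A, Group B, Group B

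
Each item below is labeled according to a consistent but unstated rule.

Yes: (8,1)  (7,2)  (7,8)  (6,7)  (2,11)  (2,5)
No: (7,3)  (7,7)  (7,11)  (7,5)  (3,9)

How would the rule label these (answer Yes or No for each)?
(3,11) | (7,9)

No, No

The distinguishing property — sum is odd — holds for all the 'Yes' cases and none of the 'No' cases.
(3,11): 3+11 = 14, does not fit → No.
(7,9): 7+9 = 16, does not fit → No.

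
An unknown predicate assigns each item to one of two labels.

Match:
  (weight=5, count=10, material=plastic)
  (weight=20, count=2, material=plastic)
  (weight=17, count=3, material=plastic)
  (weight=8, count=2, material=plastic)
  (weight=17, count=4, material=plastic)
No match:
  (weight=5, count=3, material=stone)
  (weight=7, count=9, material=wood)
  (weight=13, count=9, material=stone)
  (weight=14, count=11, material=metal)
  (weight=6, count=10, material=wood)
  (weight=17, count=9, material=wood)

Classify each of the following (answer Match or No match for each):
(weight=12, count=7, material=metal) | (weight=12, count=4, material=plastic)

No match, Match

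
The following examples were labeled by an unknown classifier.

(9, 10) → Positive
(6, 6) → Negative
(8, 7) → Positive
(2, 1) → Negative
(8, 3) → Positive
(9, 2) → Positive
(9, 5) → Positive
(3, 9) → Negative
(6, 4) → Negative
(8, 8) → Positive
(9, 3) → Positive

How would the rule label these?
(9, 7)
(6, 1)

Positive, Negative

'Positive' ⟺ first ≥ 7.
(9, 7): first 9, fits → Positive. (6, 1): first 6, doesn't match → Negative.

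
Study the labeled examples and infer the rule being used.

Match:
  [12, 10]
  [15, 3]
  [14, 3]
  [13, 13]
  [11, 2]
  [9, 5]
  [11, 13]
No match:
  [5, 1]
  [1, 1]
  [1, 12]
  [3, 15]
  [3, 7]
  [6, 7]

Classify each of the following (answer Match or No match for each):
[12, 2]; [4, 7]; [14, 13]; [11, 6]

The rule appears to be: first ≥ 7.
[12, 2]: Match (first 12). [4, 7]: No match (first 4). [14, 13]: Match (first 14). [11, 6]: Match (first 11).

Match, No match, Match, Match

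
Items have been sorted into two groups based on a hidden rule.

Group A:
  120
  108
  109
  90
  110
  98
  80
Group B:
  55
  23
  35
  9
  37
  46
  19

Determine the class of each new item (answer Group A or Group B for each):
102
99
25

Group A, Group A, Group B

Every 'Group A' example satisfies: at least 80. None of the 'Group B' examples do.
102: 102 ≥ 80 — fits, so Group A. 99: 99 ≥ 80 — fits, so Group A. 25: 25 < 80 — fails this test, so Group B.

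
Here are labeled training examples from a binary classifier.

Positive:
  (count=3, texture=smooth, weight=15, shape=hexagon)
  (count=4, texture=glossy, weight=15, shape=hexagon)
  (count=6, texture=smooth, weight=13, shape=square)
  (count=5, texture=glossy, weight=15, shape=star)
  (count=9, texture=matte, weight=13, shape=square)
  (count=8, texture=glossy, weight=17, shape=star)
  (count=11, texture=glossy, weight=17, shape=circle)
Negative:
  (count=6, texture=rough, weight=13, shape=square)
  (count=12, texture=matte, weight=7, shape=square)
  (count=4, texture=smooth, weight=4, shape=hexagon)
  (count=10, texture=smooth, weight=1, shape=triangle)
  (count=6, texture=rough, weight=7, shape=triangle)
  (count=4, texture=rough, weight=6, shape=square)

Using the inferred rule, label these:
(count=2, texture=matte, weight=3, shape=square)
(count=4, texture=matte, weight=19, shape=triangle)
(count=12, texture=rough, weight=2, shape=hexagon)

Negative, Positive, Negative

A rule that fits every label: texture is not rough AND weight ≥ 13 — true of each 'Positive' example, false of each 'Negative' one.
Negative: (count=2, texture=matte, weight=3, shape=square), since texture is matte, weight = 3. Positive: (count=4, texture=matte, weight=19, shape=triangle), since texture is matte, weight = 19. Negative: (count=12, texture=rough, weight=2, shape=hexagon), since texture is rough, weight = 2.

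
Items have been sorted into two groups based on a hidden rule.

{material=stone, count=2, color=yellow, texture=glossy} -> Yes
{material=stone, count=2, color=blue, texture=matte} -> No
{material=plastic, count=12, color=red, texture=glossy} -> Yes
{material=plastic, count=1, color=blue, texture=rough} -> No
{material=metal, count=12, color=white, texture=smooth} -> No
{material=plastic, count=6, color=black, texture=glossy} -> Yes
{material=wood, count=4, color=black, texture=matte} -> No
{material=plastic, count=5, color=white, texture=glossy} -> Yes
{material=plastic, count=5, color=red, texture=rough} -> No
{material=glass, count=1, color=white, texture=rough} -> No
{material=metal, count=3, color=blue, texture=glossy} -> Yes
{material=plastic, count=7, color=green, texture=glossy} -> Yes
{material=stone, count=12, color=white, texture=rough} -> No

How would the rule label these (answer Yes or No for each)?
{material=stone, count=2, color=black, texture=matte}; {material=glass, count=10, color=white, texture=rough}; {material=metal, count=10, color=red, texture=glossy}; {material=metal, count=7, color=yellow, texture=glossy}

No, No, Yes, Yes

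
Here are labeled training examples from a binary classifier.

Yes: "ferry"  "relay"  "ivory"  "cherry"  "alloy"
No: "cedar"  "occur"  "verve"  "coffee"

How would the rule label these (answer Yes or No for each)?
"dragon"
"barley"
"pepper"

The classifier is using: contains 'y'.

No, Yes, No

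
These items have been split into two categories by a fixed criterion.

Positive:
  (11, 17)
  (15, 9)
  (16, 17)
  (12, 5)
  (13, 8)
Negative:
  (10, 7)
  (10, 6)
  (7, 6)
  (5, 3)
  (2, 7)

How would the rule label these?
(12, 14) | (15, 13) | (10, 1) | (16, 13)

Positive, Positive, Negative, Positive

The distinguishing property — first ≥ 11 — holds for all the 'Positive' cases and none of the 'Negative' cases.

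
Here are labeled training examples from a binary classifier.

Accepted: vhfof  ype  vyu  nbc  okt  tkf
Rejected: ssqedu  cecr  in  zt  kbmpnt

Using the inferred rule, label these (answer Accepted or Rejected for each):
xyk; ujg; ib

Accepted, Accepted, Rejected

The distinguishing property — odd length — holds for all the 'Accepted' cases and none of the 'Rejected' cases.
xyk: Accepted (length 3).
ujg: Accepted (length 3).
ib: Rejected (length 2).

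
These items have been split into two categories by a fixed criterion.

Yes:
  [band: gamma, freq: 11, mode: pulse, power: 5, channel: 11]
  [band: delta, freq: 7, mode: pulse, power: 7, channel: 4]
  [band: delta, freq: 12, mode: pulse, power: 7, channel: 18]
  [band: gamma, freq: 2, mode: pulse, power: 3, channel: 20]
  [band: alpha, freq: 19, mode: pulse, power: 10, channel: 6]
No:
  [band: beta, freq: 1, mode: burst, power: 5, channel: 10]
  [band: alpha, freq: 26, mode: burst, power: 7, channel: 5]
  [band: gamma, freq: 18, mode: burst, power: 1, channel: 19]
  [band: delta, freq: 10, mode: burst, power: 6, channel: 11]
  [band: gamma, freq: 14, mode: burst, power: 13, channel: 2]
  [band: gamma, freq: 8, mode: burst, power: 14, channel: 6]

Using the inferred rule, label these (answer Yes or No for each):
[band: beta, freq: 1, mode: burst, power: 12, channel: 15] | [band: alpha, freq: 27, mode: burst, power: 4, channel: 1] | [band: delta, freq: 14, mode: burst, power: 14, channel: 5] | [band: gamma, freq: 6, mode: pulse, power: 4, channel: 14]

All 'Yes' examples share one property — mode is pulse — and every 'No' example lacks it.

No, No, No, Yes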